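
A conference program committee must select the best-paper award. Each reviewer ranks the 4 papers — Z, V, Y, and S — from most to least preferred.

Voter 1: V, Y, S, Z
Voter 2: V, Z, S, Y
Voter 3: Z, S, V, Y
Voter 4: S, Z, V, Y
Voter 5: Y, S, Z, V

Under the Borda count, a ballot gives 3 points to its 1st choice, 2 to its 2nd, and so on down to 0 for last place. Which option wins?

S

Borda scores:
  Z: 0 + 2 + 3 + 2 + 1 = 8
  V: 3 + 3 + 1 + 1 + 0 = 8
  Y: 2 + 0 + 0 + 0 + 3 = 5
  S: 1 + 1 + 2 + 3 + 2 = 9
S has the highest total.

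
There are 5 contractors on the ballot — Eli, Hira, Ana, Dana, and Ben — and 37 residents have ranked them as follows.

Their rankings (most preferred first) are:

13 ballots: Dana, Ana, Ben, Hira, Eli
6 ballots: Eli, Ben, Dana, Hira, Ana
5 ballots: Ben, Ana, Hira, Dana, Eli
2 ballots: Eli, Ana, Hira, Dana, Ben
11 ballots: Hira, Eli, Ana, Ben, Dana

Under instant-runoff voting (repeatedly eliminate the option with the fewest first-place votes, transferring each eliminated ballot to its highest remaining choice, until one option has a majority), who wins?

Round 1: Dana 13, Hira 11, Eli 8, Ben 5, Ana 0. Ana has the fewest and is eliminated.
Round 2: Dana 13, Hira 11, Eli 8, Ben 5. Ben has the fewest and is eliminated.
Round 3: Hira 16, Dana 13, Eli 8. Eli has the fewest and is eliminated.
Round 4: Dana 19, Hira 18. Dana has a majority.

Dana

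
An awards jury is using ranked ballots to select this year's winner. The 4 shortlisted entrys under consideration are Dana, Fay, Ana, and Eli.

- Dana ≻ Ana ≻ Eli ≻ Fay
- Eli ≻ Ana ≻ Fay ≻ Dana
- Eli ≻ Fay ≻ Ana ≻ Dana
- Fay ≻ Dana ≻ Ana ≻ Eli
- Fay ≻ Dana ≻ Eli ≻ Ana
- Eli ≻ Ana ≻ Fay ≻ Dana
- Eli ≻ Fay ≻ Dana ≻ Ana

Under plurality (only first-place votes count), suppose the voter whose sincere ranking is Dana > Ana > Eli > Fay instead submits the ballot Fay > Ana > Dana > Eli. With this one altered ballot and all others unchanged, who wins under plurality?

First-place totals with the altered ballot: Dana 0, Fay 3, Ana 0, Eli 4.
The winner is unchanged: still Eli.

Eli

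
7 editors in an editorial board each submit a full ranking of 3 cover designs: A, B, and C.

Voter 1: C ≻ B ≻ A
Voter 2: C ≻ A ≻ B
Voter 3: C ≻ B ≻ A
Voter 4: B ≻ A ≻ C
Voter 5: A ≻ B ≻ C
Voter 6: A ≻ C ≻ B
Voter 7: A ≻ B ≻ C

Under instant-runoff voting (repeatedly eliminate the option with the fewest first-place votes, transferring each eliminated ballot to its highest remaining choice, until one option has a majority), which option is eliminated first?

Round 1: A 3, C 3, B 1. B has the fewest and is eliminated.
Round 2: A 4, C 3. A has a majority.

B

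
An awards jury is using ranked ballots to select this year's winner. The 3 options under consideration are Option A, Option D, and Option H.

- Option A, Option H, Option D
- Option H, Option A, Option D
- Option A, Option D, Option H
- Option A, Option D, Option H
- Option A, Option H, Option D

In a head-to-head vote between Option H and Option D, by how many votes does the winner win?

1

Ballots ranking Option H above Option D: 3.
Ballots ranking Option D above Option H: 2.
Option H wins 3–2, a margin of 1.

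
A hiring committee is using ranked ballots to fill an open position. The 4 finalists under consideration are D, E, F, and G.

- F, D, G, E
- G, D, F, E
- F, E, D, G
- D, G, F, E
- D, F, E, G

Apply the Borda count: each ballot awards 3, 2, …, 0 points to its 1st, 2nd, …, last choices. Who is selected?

Borda scores:
  D: 2 + 2 + 1 + 3 + 3 = 11
  E: 0 + 0 + 2 + 0 + 1 = 3
  F: 3 + 1 + 3 + 1 + 2 = 10
  G: 1 + 3 + 0 + 2 + 0 = 6
D has the highest total.

D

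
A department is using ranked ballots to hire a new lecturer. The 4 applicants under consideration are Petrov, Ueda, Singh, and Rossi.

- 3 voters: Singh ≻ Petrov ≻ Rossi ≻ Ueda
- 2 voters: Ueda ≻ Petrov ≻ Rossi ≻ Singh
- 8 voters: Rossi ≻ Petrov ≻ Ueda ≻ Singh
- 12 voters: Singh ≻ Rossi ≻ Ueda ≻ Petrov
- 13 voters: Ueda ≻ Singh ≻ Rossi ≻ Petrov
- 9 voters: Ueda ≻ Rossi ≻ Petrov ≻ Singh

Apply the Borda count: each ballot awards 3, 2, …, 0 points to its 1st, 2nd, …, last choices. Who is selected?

Borda scores:
  Petrov: 3·2 + 2·2 + 8·2 + 12·0 + 13·0 + 9·1 = 35
  Ueda: 3·0 + 2·3 + 8·1 + 12·1 + 13·3 + 9·3 = 92
  Singh: 3·3 + 2·0 + 8·0 + 12·3 + 13·2 + 9·0 = 71
  Rossi: 3·1 + 2·1 + 8·3 + 12·2 + 13·1 + 9·2 = 84
Ueda has the highest total.

Ueda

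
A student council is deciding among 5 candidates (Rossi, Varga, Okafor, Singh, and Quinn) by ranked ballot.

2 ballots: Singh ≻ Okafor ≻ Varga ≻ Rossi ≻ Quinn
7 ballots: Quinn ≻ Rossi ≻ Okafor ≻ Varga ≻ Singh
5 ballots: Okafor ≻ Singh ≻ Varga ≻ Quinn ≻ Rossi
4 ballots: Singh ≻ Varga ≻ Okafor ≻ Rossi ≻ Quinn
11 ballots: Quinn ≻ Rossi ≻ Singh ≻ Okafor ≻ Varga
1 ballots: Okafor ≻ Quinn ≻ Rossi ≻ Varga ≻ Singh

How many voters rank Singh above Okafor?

Ballots ranking Singh above Okafor: 2+4+11 = 17.
Ballots ranking Okafor above Singh: 7+5+1 = 13.
So 17 of 30 voters prefer Singh to Okafor.

17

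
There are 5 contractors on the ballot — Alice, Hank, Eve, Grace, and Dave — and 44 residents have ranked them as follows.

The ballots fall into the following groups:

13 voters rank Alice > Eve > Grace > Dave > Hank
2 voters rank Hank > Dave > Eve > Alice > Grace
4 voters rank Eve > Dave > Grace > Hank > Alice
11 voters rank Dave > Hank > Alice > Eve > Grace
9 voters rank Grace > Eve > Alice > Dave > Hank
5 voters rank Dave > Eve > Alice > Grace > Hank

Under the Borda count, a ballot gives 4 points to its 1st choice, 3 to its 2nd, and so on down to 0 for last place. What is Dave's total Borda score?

Borda scores:
  Alice: 13·4 + 2·1 + 4·0 + 11·2 + 9·2 + 5·2 = 104
  Hank: 13·0 + 2·4 + 4·1 + 11·3 + 9·0 + 5·0 = 45
  Eve: 13·3 + 2·2 + 4·4 + 11·1 + 9·3 + 5·3 = 112
  Grace: 13·2 + 2·0 + 4·2 + 11·0 + 9·4 + 5·1 = 75
  Dave: 13·1 + 2·3 + 4·3 + 11·4 + 9·1 + 5·4 = 104

104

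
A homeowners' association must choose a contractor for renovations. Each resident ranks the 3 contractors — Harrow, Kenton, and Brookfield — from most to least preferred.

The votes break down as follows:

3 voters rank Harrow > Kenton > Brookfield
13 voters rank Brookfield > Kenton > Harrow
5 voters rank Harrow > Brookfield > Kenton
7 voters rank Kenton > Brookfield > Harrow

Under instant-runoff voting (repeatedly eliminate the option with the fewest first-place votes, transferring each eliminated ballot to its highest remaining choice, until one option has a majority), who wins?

Brookfield

Round 1: Brookfield 13, Harrow 8, Kenton 7. Kenton has the fewest and is eliminated.
Round 2: Brookfield 20, Harrow 8. Brookfield has a majority.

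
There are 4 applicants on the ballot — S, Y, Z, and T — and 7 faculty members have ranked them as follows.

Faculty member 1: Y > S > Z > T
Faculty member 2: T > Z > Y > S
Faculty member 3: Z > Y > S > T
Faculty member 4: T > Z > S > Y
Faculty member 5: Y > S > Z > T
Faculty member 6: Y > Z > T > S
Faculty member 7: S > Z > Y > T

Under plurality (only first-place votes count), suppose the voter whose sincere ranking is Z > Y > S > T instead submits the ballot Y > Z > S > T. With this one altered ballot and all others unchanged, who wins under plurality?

First-place totals with the altered ballot: S 1, Y 4, Z 0, T 2.
The winner is unchanged: still Y.

Y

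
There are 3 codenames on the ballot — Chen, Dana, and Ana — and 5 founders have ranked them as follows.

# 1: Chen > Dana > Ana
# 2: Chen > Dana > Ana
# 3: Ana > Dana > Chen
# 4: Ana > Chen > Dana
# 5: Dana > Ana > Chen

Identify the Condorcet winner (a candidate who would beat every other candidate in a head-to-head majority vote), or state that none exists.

There is no Condorcet winner

Head-to-head results (5 voters total):
Chen vs Dana: Chen wins 3–2.
Chen vs Ana: Ana wins 3–2.
Dana vs Ana: Dana wins 3–2.
No candidate beats all others: Chen beats Dana beats Ana beats Chen, a majority cycle.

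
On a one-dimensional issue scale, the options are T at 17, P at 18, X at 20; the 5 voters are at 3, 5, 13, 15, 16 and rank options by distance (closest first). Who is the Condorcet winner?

T

With single-peaked preferences on a line, the Condorcet winner is the candidate closest to the median voter.
The median voter (position 13) is closest to T at 17.
Check: T vs P — voters closer to T: 5 of 5.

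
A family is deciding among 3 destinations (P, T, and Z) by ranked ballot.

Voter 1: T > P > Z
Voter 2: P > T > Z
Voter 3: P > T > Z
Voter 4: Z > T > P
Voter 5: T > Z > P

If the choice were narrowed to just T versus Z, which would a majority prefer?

T

Ballots ranking T above Z: 4.
Ballots ranking Z above T: 1.
T wins the head-to-head, 4–1.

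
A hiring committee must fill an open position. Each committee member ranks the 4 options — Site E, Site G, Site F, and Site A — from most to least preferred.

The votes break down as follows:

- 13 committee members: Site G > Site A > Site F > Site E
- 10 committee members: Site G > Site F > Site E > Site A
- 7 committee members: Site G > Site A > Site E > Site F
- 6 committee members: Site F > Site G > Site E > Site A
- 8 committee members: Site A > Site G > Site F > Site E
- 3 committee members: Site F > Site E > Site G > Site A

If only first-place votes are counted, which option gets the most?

Site G

First-place vote totals:
  Site E: 0
  Site G: 30
  Site F: 9
  Site A: 8
Site G has the most first-place votes.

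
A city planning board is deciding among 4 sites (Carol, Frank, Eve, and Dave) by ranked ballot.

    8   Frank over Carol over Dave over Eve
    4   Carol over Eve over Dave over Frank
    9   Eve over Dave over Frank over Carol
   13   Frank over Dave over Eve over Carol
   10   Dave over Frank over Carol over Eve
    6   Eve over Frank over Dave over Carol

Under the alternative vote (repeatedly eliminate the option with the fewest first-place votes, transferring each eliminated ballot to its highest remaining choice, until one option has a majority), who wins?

Frank

Round 1: Frank 21, Eve 15, Dave 10, Carol 4. Carol has the fewest and is eliminated.
Round 2: Frank 21, Eve 19, Dave 10. Dave has the fewest and is eliminated.
Round 3: Frank 31, Eve 19. Frank has a majority.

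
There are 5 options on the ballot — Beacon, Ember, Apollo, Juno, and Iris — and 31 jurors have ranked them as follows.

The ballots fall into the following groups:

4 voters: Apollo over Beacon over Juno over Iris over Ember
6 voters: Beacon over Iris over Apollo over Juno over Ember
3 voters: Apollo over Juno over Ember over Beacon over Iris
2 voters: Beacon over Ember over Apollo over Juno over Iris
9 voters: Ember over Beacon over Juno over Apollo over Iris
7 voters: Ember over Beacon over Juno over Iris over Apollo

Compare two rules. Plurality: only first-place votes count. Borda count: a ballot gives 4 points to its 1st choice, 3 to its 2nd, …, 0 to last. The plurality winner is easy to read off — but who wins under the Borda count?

Beacon

Plurality first-place counts: Beacon 8, Ember 16, Apollo 7, Juno 0, Iris 0 → Ember.
Borda totals: Beacon 95, Ember 76, Apollo 53, Juno 57, Iris 29 → Beacon.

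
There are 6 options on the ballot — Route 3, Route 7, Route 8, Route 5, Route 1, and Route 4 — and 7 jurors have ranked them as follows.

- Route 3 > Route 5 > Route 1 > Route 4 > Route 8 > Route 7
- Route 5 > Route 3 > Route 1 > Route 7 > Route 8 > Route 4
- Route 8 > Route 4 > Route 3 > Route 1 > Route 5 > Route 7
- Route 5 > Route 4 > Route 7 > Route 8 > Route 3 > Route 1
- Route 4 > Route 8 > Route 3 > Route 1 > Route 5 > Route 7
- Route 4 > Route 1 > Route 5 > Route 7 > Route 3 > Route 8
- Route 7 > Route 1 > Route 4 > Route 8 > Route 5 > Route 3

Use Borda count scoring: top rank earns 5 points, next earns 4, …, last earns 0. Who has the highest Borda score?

Route 4

Borda scores:
  Route 3: 5 + 4 + 3 + 1 + 3 + 1 + 0 = 17
  Route 7: 0 + 2 + 0 + 3 + 0 + 2 + 5 = 12
  Route 8: 1 + 1 + 5 + 2 + 4 + 0 + 2 = 15
  Route 5: 4 + 5 + 1 + 5 + 1 + 3 + 1 = 20
  Route 1: 3 + 3 + 2 + 0 + 2 + 4 + 4 = 18
  Route 4: 2 + 0 + 4 + 4 + 5 + 5 + 3 = 23
Route 4 has the highest total.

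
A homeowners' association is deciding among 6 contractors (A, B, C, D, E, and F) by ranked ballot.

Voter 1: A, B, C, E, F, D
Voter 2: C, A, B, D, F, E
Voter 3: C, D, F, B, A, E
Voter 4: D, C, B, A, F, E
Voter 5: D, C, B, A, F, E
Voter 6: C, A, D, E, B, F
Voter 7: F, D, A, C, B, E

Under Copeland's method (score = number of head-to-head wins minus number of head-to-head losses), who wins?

Pairwise results:
  A vs B: A wins 4–3.
  A vs C: C wins 5–2.
  A vs D: D wins 4–3.
  A vs E: A wins 7–0.
  A vs F: A wins 5–2.
  B vs C: C wins 6–1.
  B vs D: D wins 5–2.
  B vs E: B wins 6–1.
  B vs F: B wins 5–2.
  C vs D: C wins 4–3.
  C vs E: C wins 7–0.
  C vs F: C wins 6–1.
  D vs E: D wins 6–1.
  D vs F: D wins 5–2.
  E vs F: F wins 5–2.
Copeland scores (wins − losses):
  A: 3 − 2 = 1
  B: 2 − 3 = -1
  C: 5 − 0 = 5
  D: 4 − 1 = 3
  E: 0 − 5 = -5
  F: 1 − 4 = -3
C has the best Copeland score.

C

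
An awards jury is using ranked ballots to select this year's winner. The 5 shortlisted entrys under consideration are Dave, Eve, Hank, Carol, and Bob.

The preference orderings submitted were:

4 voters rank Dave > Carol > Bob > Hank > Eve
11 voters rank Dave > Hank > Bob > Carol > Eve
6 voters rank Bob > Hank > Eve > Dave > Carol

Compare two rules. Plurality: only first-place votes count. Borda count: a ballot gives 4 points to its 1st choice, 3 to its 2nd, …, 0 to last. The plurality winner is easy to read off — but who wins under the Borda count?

Plurality first-place counts: Dave 15, Eve 0, Hank 0, Carol 0, Bob 6 → Dave.
Borda totals: Dave 66, Eve 12, Hank 55, Carol 23, Bob 54 → Dave.

Dave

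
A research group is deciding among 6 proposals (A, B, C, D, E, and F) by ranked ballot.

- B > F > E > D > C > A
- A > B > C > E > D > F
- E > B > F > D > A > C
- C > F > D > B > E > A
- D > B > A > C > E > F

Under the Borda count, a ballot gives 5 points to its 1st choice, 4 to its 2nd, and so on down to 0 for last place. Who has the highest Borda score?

B

Borda scores:
  A: 0 + 5 + 1 + 0 + 3 = 9
  B: 5 + 4 + 4 + 2 + 4 = 19
  C: 1 + 3 + 0 + 5 + 2 = 11
  D: 2 + 1 + 2 + 3 + 5 = 13
  E: 3 + 2 + 5 + 1 + 1 = 12
  F: 4 + 0 + 3 + 4 + 0 = 11
B has the highest total.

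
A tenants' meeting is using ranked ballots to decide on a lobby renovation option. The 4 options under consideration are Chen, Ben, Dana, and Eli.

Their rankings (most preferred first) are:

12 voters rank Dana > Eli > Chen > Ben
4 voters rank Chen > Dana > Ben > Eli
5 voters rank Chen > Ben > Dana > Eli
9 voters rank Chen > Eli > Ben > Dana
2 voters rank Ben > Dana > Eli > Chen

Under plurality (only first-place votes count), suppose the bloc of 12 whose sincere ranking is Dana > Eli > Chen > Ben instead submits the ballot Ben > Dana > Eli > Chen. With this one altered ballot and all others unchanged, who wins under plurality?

First-place totals with the altered ballot: Chen 18, Ben 14, Dana 0, Eli 0.
The winner is unchanged: still Chen.

Chen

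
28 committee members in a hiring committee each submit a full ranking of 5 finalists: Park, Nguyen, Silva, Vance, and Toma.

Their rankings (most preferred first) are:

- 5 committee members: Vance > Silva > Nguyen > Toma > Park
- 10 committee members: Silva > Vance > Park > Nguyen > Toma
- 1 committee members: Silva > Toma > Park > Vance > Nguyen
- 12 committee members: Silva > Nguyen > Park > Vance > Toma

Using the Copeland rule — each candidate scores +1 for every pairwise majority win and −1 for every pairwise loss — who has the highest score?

Pairwise results:
  Park vs Nguyen: Nguyen wins 17–11.
  Park vs Silva: Silva wins 28–0.
  Park vs Vance: Vance wins 15–13.
  Park vs Toma: Park wins 22–6.
  Nguyen vs Silva: Silva wins 28–0.
  Nguyen vs Vance: Vance wins 16–12.
  Nguyen vs Toma: Nguyen wins 27–1.
  Silva vs Vance: Silva wins 23–5.
  Silva vs Toma: Silva wins 28–0.
  Vance vs Toma: Vance wins 27–1.
Copeland scores (wins − losses):
  Park: 1 − 3 = -2
  Nguyen: 2 − 2 = 0
  Silva: 4 − 0 = 4
  Vance: 3 − 1 = 2
  Toma: 0 − 4 = -4
Silva has the best Copeland score.

Silva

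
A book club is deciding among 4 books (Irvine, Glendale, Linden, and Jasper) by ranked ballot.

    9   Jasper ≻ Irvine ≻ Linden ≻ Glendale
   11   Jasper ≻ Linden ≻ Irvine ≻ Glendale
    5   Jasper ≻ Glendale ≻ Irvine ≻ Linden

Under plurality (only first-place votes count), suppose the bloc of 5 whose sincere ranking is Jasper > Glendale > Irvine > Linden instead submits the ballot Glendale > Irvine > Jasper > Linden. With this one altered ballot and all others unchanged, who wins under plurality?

Jasper

First-place totals with the altered ballot: Irvine 0, Glendale 5, Linden 0, Jasper 20.
The winner is unchanged: still Jasper.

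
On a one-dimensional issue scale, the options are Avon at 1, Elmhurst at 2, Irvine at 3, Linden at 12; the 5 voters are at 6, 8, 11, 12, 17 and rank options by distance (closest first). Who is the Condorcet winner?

Linden

With single-peaked preferences on a line, the Condorcet winner is the candidate closest to the median voter.
The median voter (position 11) is closest to Linden at 12.
Check: Linden vs Elmhurst — voters closer to Linden: 4 of 5.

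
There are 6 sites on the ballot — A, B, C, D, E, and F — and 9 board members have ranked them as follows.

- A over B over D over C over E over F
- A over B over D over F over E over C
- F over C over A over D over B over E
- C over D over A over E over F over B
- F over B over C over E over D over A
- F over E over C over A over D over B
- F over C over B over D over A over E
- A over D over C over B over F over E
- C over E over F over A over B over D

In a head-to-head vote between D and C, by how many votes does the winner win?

Ballots ranking D above C: 3.
Ballots ranking C above D: 6.
C wins 6–3, a margin of 3.

3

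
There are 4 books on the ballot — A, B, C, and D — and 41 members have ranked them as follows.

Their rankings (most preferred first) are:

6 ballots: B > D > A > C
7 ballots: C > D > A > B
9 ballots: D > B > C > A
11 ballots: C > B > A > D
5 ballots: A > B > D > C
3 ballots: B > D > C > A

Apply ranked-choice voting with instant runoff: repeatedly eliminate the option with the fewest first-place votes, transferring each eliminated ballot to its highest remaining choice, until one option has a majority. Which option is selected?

B

Round 1: C 18, B 9, D 9, A 5. A has the fewest and is eliminated.
Round 2: C 18, B 14, D 9. D has the fewest and is eliminated.
Round 3: B 23, C 18. B has a majority.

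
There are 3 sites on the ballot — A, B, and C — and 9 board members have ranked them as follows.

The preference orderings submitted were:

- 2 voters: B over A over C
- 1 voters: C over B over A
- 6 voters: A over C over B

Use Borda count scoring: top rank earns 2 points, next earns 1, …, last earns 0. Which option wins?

Borda scores:
  A: 2·1 + 0 + 6·2 = 14
  B: 2·2 + 1 + 6·0 = 5
  C: 2·0 + 2 + 6·1 = 8
A has the highest total.

A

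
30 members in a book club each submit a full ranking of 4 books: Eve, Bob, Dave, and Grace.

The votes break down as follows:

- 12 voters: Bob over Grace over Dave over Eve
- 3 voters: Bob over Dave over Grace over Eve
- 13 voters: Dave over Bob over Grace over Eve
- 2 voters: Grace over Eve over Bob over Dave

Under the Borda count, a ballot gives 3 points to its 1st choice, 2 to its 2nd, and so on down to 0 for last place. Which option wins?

Borda scores:
  Eve: 12·0 + 3·0 + 13·0 + 2·2 = 4
  Bob: 12·3 + 3·3 + 13·2 + 2·1 = 73
  Dave: 12·1 + 3·2 + 13·3 + 2·0 = 57
  Grace: 12·2 + 3·1 + 13·1 + 2·3 = 46
Bob has the highest total.

Bob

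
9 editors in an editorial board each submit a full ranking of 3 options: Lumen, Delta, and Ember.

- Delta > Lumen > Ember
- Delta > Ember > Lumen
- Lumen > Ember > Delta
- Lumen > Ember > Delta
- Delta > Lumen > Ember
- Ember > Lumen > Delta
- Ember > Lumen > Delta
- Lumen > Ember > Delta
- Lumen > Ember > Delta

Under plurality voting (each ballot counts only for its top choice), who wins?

Lumen

First-place vote totals:
  Lumen: 4
  Delta: 3
  Ember: 2
Lumen has the most first-place votes.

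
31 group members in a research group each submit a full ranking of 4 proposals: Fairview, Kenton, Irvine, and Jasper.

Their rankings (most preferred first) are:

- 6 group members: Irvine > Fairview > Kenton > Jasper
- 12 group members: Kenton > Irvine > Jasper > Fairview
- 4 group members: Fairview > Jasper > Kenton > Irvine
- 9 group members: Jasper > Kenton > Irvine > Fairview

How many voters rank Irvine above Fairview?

Ballots ranking Irvine above Fairview: 6+12+9 = 27.
Ballots ranking Fairview above Irvine: 4.
So 27 of 31 voters prefer Irvine to Fairview.

27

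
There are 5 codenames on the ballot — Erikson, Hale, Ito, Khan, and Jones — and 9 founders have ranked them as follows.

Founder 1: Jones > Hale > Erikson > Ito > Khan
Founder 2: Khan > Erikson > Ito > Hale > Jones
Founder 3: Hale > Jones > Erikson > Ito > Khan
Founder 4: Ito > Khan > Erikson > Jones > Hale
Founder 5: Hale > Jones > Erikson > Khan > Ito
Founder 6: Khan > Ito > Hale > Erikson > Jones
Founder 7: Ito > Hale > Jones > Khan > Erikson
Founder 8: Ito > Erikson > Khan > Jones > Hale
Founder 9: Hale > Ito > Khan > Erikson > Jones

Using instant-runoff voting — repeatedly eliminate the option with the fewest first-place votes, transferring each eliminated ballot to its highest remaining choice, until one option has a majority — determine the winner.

Round 1: Hale 3, Ito 3, Khan 2, Jones 1, Erikson 0. Erikson has the fewest and is eliminated.
Round 2: Hale 3, Ito 3, Khan 2, Jones 1. Jones has the fewest and is eliminated.
Round 3: Hale 4, Ito 3, Khan 2. Khan has the fewest and is eliminated.
Round 4: Ito 5, Hale 4. Ito has a majority.

Ito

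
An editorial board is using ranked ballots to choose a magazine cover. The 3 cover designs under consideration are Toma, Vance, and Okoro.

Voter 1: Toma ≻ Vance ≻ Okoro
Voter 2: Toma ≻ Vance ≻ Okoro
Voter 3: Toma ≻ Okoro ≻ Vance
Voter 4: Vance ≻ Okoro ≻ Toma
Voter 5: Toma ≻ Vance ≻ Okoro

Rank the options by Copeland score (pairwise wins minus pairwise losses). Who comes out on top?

Pairwise results:
  Toma vs Vance: Toma wins 4–1.
  Toma vs Okoro: Toma wins 4–1.
  Vance vs Okoro: Vance wins 4–1.
Copeland scores (wins − losses):
  Toma: 2 − 0 = 2
  Vance: 1 − 1 = 0
  Okoro: 0 − 2 = -2
Toma has the best Copeland score.

Toma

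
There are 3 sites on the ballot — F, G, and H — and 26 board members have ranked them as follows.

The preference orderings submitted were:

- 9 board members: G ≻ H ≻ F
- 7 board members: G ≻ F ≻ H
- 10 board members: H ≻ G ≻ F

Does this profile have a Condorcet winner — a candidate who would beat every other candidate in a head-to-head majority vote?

Yes

Head-to-head results (26 voters total):
F vs G: G wins 26–0.
F vs H: H wins 19–7.
G vs H: G wins 16–10.
G beats each rival — F (26–0), H (16–10) — so G is the Condorcet winner.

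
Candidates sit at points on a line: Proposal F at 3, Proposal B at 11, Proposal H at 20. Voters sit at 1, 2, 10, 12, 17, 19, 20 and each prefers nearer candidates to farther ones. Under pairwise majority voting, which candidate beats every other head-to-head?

Proposal B

With single-peaked preferences on a line, the Condorcet winner is the candidate closest to the median voter.
The median voter (position 12) is closest to Proposal B at 11.
Check: Proposal B vs Proposal H — voters closer to Proposal B: 4 of 7.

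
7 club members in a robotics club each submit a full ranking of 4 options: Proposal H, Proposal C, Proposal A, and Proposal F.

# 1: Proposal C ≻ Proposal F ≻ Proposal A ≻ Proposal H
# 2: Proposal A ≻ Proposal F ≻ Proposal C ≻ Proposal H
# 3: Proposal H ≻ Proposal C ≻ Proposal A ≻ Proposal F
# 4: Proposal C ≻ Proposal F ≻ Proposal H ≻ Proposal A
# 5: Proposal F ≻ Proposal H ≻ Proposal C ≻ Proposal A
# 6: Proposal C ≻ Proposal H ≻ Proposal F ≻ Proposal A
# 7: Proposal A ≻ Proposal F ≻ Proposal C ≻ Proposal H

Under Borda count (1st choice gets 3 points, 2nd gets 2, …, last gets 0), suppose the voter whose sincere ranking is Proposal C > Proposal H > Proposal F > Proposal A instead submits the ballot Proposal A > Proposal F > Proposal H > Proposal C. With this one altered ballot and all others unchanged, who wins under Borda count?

Proposal F

Borda totals with the altered ballot: Proposal H 7, Proposal C 11, Proposal A 11, Proposal F 13.
The switch changes the winner from Proposal C to Proposal F.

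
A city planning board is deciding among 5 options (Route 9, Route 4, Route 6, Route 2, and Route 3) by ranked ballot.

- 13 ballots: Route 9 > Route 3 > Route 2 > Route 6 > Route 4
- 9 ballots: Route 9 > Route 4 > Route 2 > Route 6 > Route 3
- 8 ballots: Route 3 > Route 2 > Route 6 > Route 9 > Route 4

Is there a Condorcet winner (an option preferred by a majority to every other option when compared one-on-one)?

Yes

Head-to-head results (30 voters total):
Route 9 vs Route 4: Route 9 wins 30–0.
Route 9 vs Route 6: Route 9 wins 22–8.
Route 9 vs Route 2: Route 9 wins 22–8.
Route 9 vs Route 3: Route 9 wins 22–8.
Route 4 vs Route 6: Route 6 wins 21–9.
Route 4 vs Route 2: Route 2 wins 21–9.
Route 4 vs Route 3: Route 3 wins 21–9.
Route 6 vs Route 2: Route 2 wins 30–0.
Route 6 vs Route 3: Route 3 wins 21–9.
Route 2 vs Route 3: Route 3 wins 21–9.
Route 9 beats each rival — Route 4 (30–0), Route 6 (22–8), Route 2 (22–8), Route 3 (22–8) — so Route 9 is the Condorcet winner.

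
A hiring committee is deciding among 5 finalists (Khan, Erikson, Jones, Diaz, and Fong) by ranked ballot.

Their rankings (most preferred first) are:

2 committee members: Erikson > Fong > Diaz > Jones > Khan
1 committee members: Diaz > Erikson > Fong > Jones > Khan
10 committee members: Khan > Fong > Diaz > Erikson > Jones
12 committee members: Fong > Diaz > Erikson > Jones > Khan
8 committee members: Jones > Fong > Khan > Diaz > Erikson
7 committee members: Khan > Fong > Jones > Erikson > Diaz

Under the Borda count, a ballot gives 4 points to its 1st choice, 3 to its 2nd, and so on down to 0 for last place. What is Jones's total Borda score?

61

Borda scores:
  Khan: 2·0 + 0 + 10·4 + 12·0 + 8·2 + 7·4 = 84
  Erikson: 2·4 + 3 + 10·1 + 12·2 + 8·0 + 7·1 = 52
  Jones: 2·1 + 1 + 10·0 + 12·1 + 8·4 + 7·2 = 61
  Diaz: 2·2 + 4 + 10·2 + 12·3 + 8·1 + 7·0 = 72
  Fong: 2·3 + 2 + 10·3 + 12·4 + 8·3 + 7·3 = 131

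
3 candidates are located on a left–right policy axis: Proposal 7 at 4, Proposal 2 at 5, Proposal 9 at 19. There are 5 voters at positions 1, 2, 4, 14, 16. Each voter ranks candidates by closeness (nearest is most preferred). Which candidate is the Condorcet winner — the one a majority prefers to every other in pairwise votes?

Proposal 7

With single-peaked preferences on a line, the Condorcet winner is the candidate closest to the median voter.
The median voter (position 4) is closest to Proposal 7 at 4.
Check: Proposal 7 vs Proposal 2 — voters closer to Proposal 7: 3 of 5.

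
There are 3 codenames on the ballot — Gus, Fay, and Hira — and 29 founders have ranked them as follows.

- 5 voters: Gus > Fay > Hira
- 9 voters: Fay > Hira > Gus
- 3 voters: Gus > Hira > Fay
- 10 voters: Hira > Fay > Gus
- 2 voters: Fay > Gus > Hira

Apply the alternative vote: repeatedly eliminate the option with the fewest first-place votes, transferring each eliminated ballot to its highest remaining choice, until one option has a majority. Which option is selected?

Fay

Round 1: Fay 11, Hira 10, Gus 8. Gus has the fewest and is eliminated.
Round 2: Fay 16, Hira 13. Fay has a majority.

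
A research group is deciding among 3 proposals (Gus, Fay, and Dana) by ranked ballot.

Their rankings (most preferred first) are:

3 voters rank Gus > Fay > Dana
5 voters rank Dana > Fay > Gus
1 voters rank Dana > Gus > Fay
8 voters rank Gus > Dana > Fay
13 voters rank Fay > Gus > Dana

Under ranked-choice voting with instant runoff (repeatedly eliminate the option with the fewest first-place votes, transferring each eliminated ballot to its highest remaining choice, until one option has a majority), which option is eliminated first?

Dana

Round 1: Fay 13, Gus 11, Dana 6. Dana has the fewest and is eliminated.
Round 2: Fay 18, Gus 12. Fay has a majority.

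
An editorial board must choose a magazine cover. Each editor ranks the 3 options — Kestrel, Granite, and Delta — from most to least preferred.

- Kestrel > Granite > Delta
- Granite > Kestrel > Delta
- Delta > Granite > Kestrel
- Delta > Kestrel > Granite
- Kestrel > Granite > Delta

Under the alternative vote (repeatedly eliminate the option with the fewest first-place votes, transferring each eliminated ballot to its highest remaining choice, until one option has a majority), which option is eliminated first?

Round 1: Kestrel 2, Delta 2, Granite 1. Granite has the fewest and is eliminated.
Round 2: Kestrel 3, Delta 2. Kestrel has a majority.

Granite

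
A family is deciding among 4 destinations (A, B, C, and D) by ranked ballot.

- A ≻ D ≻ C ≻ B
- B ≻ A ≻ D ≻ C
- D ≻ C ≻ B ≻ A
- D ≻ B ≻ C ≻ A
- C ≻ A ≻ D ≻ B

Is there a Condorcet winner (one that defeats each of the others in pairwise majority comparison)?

No

Head-to-head results (5 voters total):
A vs B: B wins 3–2.
A vs C: C wins 3–2.
A vs D: A wins 3–2.
B vs C: C wins 3–2.
B vs D: D wins 4–1.
C vs D: D wins 4–1.
No candidate beats all others: A beats D beats B beats A, a majority cycle.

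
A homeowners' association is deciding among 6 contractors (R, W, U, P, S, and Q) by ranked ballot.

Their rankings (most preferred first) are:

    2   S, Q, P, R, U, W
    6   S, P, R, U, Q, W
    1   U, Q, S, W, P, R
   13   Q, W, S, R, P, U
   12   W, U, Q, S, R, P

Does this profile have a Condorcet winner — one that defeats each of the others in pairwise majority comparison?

No

Head-to-head results (34 voters total):
R vs W: W wins 26–8.
R vs U: R wins 21–13.
R vs P: R wins 25–9.
R vs S: S wins 34–0.
R vs Q: Q wins 28–6.
W vs U: W wins 25–9.
W vs P: W wins 26–8.
W vs S: W wins 25–9.
W vs Q: Q wins 22–12.
U vs P: P wins 21–13.
U vs S: S wins 21–13.
U vs Q: U wins 19–15.
P vs S: S wins 34–0.
P vs Q: Q wins 28–6.
S vs Q: Q wins 26–8.
No candidate beats all others: R beats U beats Q beats R, a majority cycle.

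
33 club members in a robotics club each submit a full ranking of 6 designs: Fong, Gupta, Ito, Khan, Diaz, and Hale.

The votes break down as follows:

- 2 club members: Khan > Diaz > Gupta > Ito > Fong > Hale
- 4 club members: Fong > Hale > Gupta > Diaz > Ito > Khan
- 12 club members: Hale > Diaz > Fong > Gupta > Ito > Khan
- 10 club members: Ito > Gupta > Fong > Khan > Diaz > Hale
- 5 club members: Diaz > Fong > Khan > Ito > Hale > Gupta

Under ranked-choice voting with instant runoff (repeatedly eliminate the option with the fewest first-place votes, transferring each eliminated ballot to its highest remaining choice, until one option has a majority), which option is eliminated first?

Gupta

Round 1: Hale 12, Ito 10, Diaz 5, Fong 4, Khan 2, Gupta 0. Gupta has the fewest and is eliminated.
Round 2: Hale 12, Ito 10, Diaz 5, Fong 4, Khan 2. Khan has the fewest and is eliminated.
Round 3: Hale 12, Ito 10, Diaz 7, Fong 4. Fong has the fewest and is eliminated.
Round 4: Hale 16, Ito 10, Diaz 7. Diaz has the fewest and is eliminated.
Round 5: Ito 17, Hale 16. Ito has a majority.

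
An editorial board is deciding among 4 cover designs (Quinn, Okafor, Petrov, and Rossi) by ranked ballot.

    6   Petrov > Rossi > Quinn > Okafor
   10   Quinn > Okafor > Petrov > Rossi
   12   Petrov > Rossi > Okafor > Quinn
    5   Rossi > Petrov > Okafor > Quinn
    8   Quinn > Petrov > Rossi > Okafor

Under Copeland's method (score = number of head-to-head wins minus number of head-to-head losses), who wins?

Petrov

Pairwise results:
  Quinn vs Okafor: Quinn wins 24–17.
  Quinn vs Petrov: Petrov wins 23–18.
  Quinn vs Rossi: Rossi wins 23–18.
  Okafor vs Petrov: Petrov wins 31–10.
  Okafor vs Rossi: Rossi wins 31–10.
  Petrov vs Rossi: Petrov wins 36–5.
Copeland scores (wins − losses):
  Quinn: 1 − 2 = -1
  Okafor: 0 − 3 = -3
  Petrov: 3 − 0 = 3
  Rossi: 2 − 1 = 1
Petrov has the best Copeland score.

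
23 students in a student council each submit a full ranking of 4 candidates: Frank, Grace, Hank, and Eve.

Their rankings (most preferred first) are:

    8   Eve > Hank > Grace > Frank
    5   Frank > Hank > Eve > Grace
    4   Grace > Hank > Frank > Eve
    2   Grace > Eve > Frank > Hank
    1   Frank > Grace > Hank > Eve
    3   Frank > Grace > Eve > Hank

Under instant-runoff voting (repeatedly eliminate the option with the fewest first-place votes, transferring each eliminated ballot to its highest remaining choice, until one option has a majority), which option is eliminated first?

Round 1: Frank 9, Eve 8, Grace 6, Hank 0. Hank has the fewest and is eliminated.
Round 2: Frank 9, Eve 8, Grace 6. Grace has the fewest and is eliminated.
Round 3: Frank 13, Eve 10. Frank has a majority.

Hank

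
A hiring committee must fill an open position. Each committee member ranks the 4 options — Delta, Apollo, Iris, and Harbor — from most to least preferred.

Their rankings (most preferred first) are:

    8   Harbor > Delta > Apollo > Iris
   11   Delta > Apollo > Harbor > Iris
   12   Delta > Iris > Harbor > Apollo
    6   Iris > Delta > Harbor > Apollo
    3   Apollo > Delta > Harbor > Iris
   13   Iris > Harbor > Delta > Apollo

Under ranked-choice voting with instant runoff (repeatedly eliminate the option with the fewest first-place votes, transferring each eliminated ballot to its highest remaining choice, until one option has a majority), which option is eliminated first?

Apollo

Round 1: Delta 23, Iris 19, Harbor 8, Apollo 3. Apollo has the fewest and is eliminated.
Round 2: Delta 26, Iris 19, Harbor 8. Harbor has the fewest and is eliminated.
Round 3: Delta 34, Iris 19. Delta has a majority.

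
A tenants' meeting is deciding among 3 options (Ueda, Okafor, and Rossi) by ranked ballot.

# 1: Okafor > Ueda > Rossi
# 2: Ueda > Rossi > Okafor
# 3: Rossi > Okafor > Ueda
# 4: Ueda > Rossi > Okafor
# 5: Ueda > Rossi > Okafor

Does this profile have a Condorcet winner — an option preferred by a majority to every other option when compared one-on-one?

Head-to-head results (5 voters total):
Ueda vs Okafor: Ueda wins 3–2.
Ueda vs Rossi: Ueda wins 4–1.
Okafor vs Rossi: Rossi wins 4–1.
Ueda beats each rival — Okafor (3–2), Rossi (4–1) — so Ueda is the Condorcet winner.

Yes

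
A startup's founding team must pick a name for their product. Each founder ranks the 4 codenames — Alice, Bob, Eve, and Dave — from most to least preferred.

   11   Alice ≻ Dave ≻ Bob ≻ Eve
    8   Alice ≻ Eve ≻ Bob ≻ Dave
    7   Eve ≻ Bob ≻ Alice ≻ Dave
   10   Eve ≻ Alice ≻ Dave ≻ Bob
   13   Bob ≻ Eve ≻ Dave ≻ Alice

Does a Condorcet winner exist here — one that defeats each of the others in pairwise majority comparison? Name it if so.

Eve

Head-to-head results (49 voters total):
Alice vs Bob: Alice wins 29–20.
Alice vs Eve: Eve wins 30–19.
Alice vs Dave: Alice wins 36–13.
Bob vs Eve: Eve wins 25–24.
Bob vs Dave: Bob wins 28–21.
Eve vs Dave: Eve wins 38–11.
Eve beats each rival — Alice (30–19), Bob (25–24), Dave (38–11) — so Eve is the Condorcet winner.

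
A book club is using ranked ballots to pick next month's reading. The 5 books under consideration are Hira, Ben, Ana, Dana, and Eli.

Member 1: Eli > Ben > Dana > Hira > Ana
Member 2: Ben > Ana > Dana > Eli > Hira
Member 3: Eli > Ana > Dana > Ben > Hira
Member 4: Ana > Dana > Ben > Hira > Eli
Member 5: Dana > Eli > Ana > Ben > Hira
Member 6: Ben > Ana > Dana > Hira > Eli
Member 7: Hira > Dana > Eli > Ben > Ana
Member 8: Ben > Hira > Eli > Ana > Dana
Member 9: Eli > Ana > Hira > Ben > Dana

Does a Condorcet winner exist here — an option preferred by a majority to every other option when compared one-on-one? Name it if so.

There is no Condorcet winner

Head-to-head results (9 voters total):
Hira vs Ben: Ben wins 7–2.
Hira vs Ana: Ana wins 6–3.
Hira vs Dana: Dana wins 6–3.
Hira vs Eli: Eli wins 5–4.
Ben vs Ana: Ben wins 5–4.
Ben vs Dana: Ben wins 5–4.
Ben vs Eli: Eli wins 5–4.
Ana vs Dana: Ana wins 6–3.
Ana vs Eli: Eli wins 6–3.
Dana vs Eli: Dana wins 5–4.
No candidate beats all others: Ben beats Dana beats Eli beats Ben, a majority cycle.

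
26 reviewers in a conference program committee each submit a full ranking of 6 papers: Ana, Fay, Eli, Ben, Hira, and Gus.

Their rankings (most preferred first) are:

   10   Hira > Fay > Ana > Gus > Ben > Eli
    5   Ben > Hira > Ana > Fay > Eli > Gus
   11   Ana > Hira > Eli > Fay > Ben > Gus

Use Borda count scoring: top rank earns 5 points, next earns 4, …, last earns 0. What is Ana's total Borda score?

100

Borda scores:
  Ana: 10·3 + 5·3 + 11·5 = 100
  Fay: 10·4 + 5·2 + 11·2 = 72
  Eli: 10·0 + 5·1 + 11·3 = 38
  Ben: 10·1 + 5·5 + 11·1 = 46
  Hira: 10·5 + 5·4 + 11·4 = 114
  Gus: 10·2 + 5·0 + 11·0 = 20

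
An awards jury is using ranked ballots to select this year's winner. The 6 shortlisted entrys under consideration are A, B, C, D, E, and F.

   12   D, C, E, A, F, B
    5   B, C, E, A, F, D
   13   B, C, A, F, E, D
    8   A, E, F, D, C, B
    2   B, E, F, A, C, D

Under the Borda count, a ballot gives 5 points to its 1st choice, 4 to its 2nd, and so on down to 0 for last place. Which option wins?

C

Borda scores:
  A: 12·2 + 5·2 + 13·3 + 8·5 + 2·2 = 117
  B: 12·0 + 5·5 + 13·5 + 8·0 + 2·5 = 100
  C: 12·4 + 5·4 + 13·4 + 8·1 + 2·1 = 130
  D: 12·5 + 5·0 + 13·0 + 8·2 + 2·0 = 76
  E: 12·3 + 5·3 + 13·1 + 8·4 + 2·4 = 104
  F: 12·1 + 5·1 + 13·2 + 8·3 + 2·3 = 73
C has the highest total.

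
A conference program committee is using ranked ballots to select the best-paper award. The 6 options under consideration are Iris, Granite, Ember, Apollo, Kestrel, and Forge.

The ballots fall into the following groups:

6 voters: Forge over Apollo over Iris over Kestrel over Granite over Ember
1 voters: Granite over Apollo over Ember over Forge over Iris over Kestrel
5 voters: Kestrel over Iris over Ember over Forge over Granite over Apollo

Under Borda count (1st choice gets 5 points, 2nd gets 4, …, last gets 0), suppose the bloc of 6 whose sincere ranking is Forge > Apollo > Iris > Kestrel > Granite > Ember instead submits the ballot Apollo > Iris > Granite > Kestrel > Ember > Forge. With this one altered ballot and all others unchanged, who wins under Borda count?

Iris

Borda totals with the altered ballot: Iris 45, Granite 28, Ember 24, Apollo 34, Kestrel 37, Forge 12.
The switch changes the winner from Forge to Iris.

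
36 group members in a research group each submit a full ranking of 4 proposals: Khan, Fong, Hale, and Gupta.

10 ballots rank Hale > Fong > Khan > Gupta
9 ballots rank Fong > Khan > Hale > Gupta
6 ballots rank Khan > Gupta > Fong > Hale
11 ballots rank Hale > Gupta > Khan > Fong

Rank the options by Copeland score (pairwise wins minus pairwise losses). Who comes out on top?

Pairwise results:
  Khan vs Fong: Fong wins 19–17.
  Khan vs Hale: Hale wins 21–15.
  Khan vs Gupta: Khan wins 25–11.
  Fong vs Hale: Hale wins 21–15.
  Fong vs Gupta: Fong wins 19–17.
  Hale vs Gupta: Hale wins 30–6.
Copeland scores (wins − losses):
  Khan: 1 − 2 = -1
  Fong: 2 − 1 = 1
  Hale: 3 − 0 = 3
  Gupta: 0 − 3 = -3
Hale has the best Copeland score.

Hale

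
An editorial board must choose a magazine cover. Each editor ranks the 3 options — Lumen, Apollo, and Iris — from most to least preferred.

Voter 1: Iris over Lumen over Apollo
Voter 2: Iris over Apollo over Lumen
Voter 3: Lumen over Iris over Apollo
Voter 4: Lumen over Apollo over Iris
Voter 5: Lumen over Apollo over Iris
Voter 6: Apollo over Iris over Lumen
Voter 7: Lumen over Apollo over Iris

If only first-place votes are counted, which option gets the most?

First-place vote totals:
  Lumen: 4
  Apollo: 1
  Iris: 2
Lumen has the most first-place votes.

Lumen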